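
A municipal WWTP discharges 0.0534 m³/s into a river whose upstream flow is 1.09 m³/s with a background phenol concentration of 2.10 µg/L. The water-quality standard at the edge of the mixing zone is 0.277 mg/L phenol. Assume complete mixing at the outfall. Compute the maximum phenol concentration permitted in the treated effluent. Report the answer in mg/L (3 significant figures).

2.10 µg/L = 0.0021 mg/L.
Mass balance: 0.277·1.143 = 0.0534·Cₑ + 1.09·0.0021.
Cₑ = (0.3167 − 0.002289) / 0.0534 = 5.888 mg/L.

5.89 mg/L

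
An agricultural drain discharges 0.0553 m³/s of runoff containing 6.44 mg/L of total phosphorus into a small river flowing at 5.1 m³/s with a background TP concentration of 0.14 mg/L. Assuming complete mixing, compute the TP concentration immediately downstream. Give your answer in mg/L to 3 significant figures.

Flow-weighted mixing gives C = (0.0553·6.44 + 5.1·0.14) / (0.0553 + 5.1) = 1.07/5.155 = 0.2076 mg/L.

0.208 mg/L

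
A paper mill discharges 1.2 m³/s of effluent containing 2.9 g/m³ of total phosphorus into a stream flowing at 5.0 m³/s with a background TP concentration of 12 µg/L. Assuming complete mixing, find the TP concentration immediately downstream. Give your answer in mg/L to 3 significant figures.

0.571 mg/L

12 µg/L = 0.012 mg/L.
Flow-weighted mixing gives C = (1.2·2.9 + 5·0.012) / (1.2 + 5) = 3.54/6.2 = 0.571 mg/L.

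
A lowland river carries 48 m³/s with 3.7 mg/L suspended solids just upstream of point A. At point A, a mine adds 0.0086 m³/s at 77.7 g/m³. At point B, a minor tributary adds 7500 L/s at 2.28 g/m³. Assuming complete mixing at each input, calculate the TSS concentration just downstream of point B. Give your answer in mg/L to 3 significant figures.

After input A: C = (48·3.7 + 0.0086·77.7) / 48.01 = 3.713 mg/L.
7500 L/s = 7.5 m³/s.
After input B: C = (48.01·3.713 + 7.5·2.28) / 55.51 = 3.52 mg/L.

3.52 mg/L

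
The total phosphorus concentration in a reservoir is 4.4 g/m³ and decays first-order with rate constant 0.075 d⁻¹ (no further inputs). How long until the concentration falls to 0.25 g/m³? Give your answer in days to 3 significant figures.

38.2 d

t = ln(C₀/C)/k = ln(4.4/0.25)/0.075 = 2.868/0.075 = 38.24 d.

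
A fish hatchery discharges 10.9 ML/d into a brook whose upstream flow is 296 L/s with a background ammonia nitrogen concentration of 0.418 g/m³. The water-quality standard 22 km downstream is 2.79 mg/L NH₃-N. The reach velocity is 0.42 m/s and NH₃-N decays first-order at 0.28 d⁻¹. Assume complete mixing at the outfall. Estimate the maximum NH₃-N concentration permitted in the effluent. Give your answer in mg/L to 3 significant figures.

10.1 mg/L

10.9 ML/d = 0.1262 m³/s.
296 L/s = 0.296 m³/s.
Travel time to the compliance point: t = 2.2e+04/0.42 = 5.238e+04 s = 0.6063 d; decay factor exp(−0.28·0.6063) = 0.8439.
So the concentration just after mixing may be at most 2.79/0.8439 = 3.306 mg/L.
Mass balance: 3.306·0.4222 = 0.1262·Cₑ + 0.296·0.418.
Cₑ = (1.396 − 0.1237) / 0.1262 = 10.08 mg/L.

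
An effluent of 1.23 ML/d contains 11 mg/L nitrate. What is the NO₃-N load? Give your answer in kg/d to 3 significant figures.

13.5 kg/d

1.23 ML/d = 0.01424 m³/s.
Mass flux = Q·C = 0.01424 m³/s × 11 g/m³ = 0.1566 g/s.
= 0.1566 g/s × 86.4 = 13.53 kg/d.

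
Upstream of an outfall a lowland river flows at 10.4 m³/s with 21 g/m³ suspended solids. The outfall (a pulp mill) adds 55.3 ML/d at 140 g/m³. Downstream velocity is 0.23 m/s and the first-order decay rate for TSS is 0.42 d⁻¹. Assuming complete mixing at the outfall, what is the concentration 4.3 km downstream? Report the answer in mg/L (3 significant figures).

25.5 mg/L

55.3 ML/d = 0.64 m³/s.
After complete mixing, C₀ = (0.64·140 + 10.4·21) / 11.04 = 27.9 mg/L.
Travel time t = 4300 m / 0.23 m/s = 1.87e+04 s = 0.2164 d.
C = 27.9·exp(−0.42·0.2164) = 27.9·0.9131 = 25.48 mg/L.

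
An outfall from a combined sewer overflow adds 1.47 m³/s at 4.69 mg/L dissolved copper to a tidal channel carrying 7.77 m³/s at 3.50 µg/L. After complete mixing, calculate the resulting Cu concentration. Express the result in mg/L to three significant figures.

3.50 µg/L = 0.0035 mg/L.
Conservation of mass across the mixing zone: C = (1.47·4.69 + 7.77·0.0035) / (1.47 + 7.77) = 6.921/9.24 = 0.7491 mg/L.

0.749 mg/L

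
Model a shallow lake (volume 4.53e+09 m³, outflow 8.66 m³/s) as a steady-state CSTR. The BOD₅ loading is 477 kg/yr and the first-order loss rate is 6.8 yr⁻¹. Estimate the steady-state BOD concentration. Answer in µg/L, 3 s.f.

0.0153 µg/L

Outflow Q = 8.66 m³/s × 3.156e+07 s/yr = 2.733e+08 m³/yr.
Steady-state CSTR mass balance: W = Q·C + k·V·C, so C = W/(Q + kV).
Q + kV = 2.733e+08 + 6.8·4.53e+09 = 3.108e+10 m³/yr.
C = 477/3.108e+10 = 1.535e-08 kg/m³ = 1.535e-05 mg/L = 0.01535 µg/L.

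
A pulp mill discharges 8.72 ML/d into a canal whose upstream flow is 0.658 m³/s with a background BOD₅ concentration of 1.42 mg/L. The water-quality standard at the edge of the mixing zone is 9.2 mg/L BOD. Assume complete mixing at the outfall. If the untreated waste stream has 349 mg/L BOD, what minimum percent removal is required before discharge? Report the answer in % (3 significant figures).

8.72 ML/d = 0.1009 m³/s.
Mass balance: 9.2·0.7589 = 0.1009·Cₑ + 0.658·1.42.
Cₑ = (6.982 − 0.9344) / 0.1009 = 59.92 mg/L.
Required removal = 1 − 59.92/349 = 82.83 %.

82.8 %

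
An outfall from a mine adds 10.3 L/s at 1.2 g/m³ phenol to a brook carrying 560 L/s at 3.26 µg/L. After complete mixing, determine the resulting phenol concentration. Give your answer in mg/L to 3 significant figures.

0.0249 mg/L

10.3 L/s = 0.0103 m³/s.
560 L/s = 0.56 m³/s.
3.26 µg/L = 0.00326 mg/L.
Flow-weighted mixing gives C = (0.0103·1.2 + 0.56·0.00326) / (0.0103 + 0.56) = 0.01419/0.5703 = 0.02487 mg/L.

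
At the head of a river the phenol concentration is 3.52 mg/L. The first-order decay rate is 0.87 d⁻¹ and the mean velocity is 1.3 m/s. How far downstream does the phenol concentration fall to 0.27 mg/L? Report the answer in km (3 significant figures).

From C = C₀·e^(−kt), t = ln(C₀/C)/k = ln(3.52/0.27)/0.87 = 2.568/0.87 = 2.951 d.
Distance = v·t = 1.3 m/s × 2.55e+05 s = 3.315e+05 m = 331.5 km.

332 km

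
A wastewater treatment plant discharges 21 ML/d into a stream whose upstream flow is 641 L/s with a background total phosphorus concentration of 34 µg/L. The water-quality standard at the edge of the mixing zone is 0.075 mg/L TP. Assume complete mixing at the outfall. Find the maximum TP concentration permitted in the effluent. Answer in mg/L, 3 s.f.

0.183 mg/L

21 ML/d = 0.2431 m³/s.
641 L/s = 0.641 m³/s.
34 µg/L = 0.034 mg/L.
Mass balance: 0.075·0.8841 = 0.2431·Cₑ + 0.641·0.034.
Cₑ = (0.0663 − 0.02179) / 0.2431 = 0.1831 mg/L.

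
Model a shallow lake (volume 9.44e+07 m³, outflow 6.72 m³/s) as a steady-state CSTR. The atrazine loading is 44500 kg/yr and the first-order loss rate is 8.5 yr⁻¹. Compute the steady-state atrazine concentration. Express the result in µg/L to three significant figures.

43.9 µg/L

Outflow Q = 6.72 m³/s × 3.156e+07 s/yr = 2.121e+08 m³/yr.
Steady-state CSTR mass balance: W = Q·C + k·V·C, so C = W/(Q + kV).
Q + kV = 2.121e+08 + 8.5·9.44e+07 = 1.014e+09 m³/yr.
C = 44500/1.014e+09 = 4.387e-05 kg/m³ = 0.04387 mg/L = 43.87 µg/L.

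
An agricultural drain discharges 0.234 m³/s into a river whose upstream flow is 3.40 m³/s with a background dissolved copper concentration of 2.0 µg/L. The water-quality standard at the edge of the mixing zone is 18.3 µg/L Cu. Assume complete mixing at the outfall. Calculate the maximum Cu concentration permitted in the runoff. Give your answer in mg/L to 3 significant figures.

0.255 mg/L

2.0 µg/L = 0.002 mg/L.
18.3 µg/L = 0.0183 mg/L.
Mass balance: 0.0183·3.634 = 0.234·Cₑ + 3.4·0.002.
Cₑ = (0.0665 − 0.0068) / 0.234 = 0.2551 mg/L.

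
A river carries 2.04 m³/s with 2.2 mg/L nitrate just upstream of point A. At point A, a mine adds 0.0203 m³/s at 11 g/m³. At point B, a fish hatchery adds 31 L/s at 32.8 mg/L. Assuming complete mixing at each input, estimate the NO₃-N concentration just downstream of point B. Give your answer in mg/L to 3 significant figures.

2.74 mg/L

After input A: C = (2.04·2.2 + 0.0203·11) / 2.06 = 2.287 mg/L.
31 L/s = 0.031 m³/s.
After input B: C = (2.06·2.287 + 0.031·32.8) / 2.091 = 2.739 mg/L.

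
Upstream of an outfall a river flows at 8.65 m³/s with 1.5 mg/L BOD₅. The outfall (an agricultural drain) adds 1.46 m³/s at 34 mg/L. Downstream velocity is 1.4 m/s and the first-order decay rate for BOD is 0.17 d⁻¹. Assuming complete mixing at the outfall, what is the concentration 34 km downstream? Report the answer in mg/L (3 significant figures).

After complete mixing, C₀ = (1.46·34 + 8.65·1.5) / 10.11 = 6.193 mg/L.
Travel time t = 3.4e+04 m / 1.4 m/s = 2.429e+04 s = 0.2811 d.
C = 6.193·exp(−0.17·0.2811) = 6.193·0.9533 = 5.904 mg/L.

5.90 mg/L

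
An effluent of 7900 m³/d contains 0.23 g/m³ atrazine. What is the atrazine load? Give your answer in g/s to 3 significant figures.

7900 m³/d = 0.09144 m³/s.
Mass flux = Q·C = 0.09144 m³/s × 0.23 g/m³ = 0.02103 g/s.

0.0210 g/s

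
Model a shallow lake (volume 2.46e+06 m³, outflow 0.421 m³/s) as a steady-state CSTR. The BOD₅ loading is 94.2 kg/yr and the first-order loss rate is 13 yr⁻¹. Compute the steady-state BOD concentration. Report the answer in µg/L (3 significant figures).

2.08 µg/L

Outflow Q = 0.421 m³/s × 3.156e+07 s/yr = 1.329e+07 m³/yr.
Steady-state CSTR mass balance: W = Q·C + k·V·C, so C = W/(Q + kV).
Q + kV = 1.329e+07 + 13·2.46e+06 = 4.527e+07 m³/yr.
C = 94.2/4.527e+07 = 2.081e-06 kg/m³ = 0.002081 mg/L = 2.081 µg/L.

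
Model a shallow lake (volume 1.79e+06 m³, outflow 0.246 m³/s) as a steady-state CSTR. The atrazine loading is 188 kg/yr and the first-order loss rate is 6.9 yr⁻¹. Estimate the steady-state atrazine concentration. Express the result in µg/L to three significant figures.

9.35 µg/L

Outflow Q = 0.246 m³/s × 3.156e+07 s/yr = 7.763e+06 m³/yr.
Steady-state CSTR mass balance: W = Q·C + k·V·C, so C = W/(Q + kV).
Q + kV = 7.763e+06 + 6.9·1.79e+06 = 2.011e+07 m³/yr.
C = 188/2.011e+07 = 9.347e-06 kg/m³ = 0.009347 mg/L = 9.347 µg/L.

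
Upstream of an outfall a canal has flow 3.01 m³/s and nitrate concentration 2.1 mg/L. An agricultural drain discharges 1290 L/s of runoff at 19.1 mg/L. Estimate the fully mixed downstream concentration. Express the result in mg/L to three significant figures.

7.20 mg/L

1290 L/s = 1.29 m³/s.
Flow-weighted mixing gives C = (1.29·19.1 + 3.01·2.1) / (1.29 + 3.01) = 30.96/4.3 = 7.2 mg/L.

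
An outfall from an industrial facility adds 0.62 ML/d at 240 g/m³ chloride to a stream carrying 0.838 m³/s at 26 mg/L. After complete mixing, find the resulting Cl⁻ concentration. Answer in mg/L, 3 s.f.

0.62 ML/d = 0.007176 m³/s.
By mass balance at complete mixing, C = (0.007176·240 + 0.838·26) / (0.007176 + 0.838) = 23.51/0.8452 = 27.82 mg/L.

27.8 mg/L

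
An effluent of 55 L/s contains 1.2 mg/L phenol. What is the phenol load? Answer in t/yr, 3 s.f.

2.08 t/yr

55 L/s = 0.055 m³/s.
Mass flux = Q·C = 0.055 m³/s × 1.2 g/m³ = 0.066 g/s.
= 0.066 g/s × 31.56 = 2.083 t/yr.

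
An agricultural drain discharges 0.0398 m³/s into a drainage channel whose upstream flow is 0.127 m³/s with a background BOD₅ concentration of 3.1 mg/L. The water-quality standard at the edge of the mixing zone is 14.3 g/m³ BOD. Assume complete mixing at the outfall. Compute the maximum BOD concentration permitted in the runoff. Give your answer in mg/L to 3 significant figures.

Mass balance: 14.3·0.1668 = 0.0398·Cₑ + 0.127·3.1.
Cₑ = (2.385 − 0.3937) / 0.0398 = 50.04 mg/L.

50.0 mg/L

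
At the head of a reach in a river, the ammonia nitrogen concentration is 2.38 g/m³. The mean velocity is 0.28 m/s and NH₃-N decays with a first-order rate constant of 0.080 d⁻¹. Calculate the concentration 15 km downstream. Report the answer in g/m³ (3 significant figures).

Travel time t = 15 km / 0.28 m/s = 1.5e+04/0.28 = 5.357e+04 s = 0.62 d.
First-order decay: C = 2.38·exp(−0.080·0.62) = 2.38·0.9516 = 2.265 g/m³.

2.26 g/m³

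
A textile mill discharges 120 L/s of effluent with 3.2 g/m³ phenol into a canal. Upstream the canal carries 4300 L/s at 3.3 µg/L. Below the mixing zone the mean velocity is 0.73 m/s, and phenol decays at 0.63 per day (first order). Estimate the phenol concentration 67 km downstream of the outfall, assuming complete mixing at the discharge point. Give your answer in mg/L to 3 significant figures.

120 L/s = 0.12 m³/s.
4300 L/s = 4.3 m³/s.
3.3 µg/L = 0.0033 mg/L.
After complete mixing, C₀ = (0.12·3.2 + 4.3·0.0033) / 4.42 = 0.09009 mg/L.
Travel time t = 6.7e+04 m / 0.73 m/s = 9.178e+04 s = 1.062 d.
C = 0.09009·exp(−0.63·1.062) = 0.09009·0.5121 = 0.04613 mg/L.

0.0461 mg/L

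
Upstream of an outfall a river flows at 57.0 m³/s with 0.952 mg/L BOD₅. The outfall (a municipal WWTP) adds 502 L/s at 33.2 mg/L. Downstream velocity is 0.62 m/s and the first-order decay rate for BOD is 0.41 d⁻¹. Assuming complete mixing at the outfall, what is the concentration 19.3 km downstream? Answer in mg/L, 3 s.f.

502 L/s = 0.502 m³/s.
After complete mixing, C₀ = (0.502·33.2 + 57·0.952) / 57.5 = 1.234 mg/L.
Travel time t = 1.93e+04 m / 0.62 m/s = 3.113e+04 s = 0.3603 d.
C = 1.234·exp(−0.41·0.3603) = 1.234·0.8627 = 1.064 mg/L.

1.06 mg/L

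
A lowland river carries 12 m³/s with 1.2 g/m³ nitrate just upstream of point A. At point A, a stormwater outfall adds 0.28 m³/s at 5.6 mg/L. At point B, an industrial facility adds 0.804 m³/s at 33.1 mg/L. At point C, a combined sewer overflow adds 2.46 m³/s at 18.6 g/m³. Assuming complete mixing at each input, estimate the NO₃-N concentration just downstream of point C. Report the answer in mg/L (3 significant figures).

After input A: C = (12·1.2 + 0.28·5.6) / 12.28 = 1.3 mg/L.
After input B: C = (12.28·1.3 + 0.804·33.1) / 13.08 = 3.254 mg/L.
After input C: C = (13.08·3.254 + 2.46·18.6) / 15.54 = 5.683 mg/L.

5.68 mg/L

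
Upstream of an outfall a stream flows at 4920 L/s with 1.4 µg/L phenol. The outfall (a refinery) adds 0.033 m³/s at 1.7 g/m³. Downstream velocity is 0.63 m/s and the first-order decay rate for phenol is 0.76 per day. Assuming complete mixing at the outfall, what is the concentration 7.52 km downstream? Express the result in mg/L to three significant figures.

0.0114 mg/L

4920 L/s = 4.92 m³/s.
1.4 µg/L = 0.0014 mg/L.
After complete mixing, C₀ = (0.033·1.7 + 4.92·0.0014) / 4.953 = 0.01272 mg/L.
Travel time t = 7520 m / 0.63 m/s = 1.194e+04 s = 0.1382 d.
C = 0.01272·exp(−0.76·0.1382) = 0.01272·0.9003 = 0.01145 mg/L.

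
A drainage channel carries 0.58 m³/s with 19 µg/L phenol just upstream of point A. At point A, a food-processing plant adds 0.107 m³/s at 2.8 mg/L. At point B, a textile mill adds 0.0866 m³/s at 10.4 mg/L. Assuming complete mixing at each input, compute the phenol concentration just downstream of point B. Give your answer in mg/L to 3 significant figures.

1.57 mg/L

19 µg/L = 0.019 mg/L.
After input A: C = (0.58·0.019 + 0.107·2.8) / 0.687 = 0.4521 mg/L.
After input B: C = (0.687·0.4521 + 0.0866·10.4) / 0.7736 = 1.566 mg/L.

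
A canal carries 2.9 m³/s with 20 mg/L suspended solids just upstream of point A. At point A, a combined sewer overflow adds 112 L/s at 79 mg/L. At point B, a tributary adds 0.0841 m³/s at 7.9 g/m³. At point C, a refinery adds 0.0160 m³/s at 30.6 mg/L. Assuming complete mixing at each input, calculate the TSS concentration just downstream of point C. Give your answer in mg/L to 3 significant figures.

112 L/s = 0.112 m³/s.
After input A: C = (2.9·20 + 0.112·79) / 3.012 = 22.19 mg/L.
After input B: C = (3.012·22.19 + 0.0841·7.9) / 3.096 = 21.81 mg/L.
After input C: C = (3.096·21.81 + 0.016·30.6) / 3.112 = 21.85 mg/L.

21.9 mg/L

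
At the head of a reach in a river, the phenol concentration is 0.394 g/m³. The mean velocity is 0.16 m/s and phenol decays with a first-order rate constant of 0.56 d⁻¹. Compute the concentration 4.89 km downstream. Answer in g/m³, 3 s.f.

0.323 g/m³

Travel time t = 4.89 km / 0.16 m/s = 4890/0.16 = 3.056e+04 s = 0.3537 d.
First-order decay: C = 0.394·exp(−0.56·0.3537) = 0.394·0.8203 = 0.3232 g/m³.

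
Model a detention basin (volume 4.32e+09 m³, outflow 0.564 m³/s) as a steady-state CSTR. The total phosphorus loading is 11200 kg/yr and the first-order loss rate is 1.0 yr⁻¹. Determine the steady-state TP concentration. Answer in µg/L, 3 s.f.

Outflow Q = 0.564 m³/s × 3.156e+07 s/yr = 1.78e+07 m³/yr.
Steady-state CSTR mass balance: W = Q·C + k·V·C, so C = W/(Q + kV).
Q + kV = 1.78e+07 + 1.0·4.32e+09 = 4.338e+09 m³/yr.
C = 11200/4.338e+09 = 2.582e-06 kg/m³ = 0.002582 mg/L = 2.582 µg/L.

2.58 µg/L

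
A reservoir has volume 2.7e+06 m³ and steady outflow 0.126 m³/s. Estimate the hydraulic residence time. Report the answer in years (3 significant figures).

Q = 0.126 m³/s × 3.156e+07 s/yr = 3.976e+06 m³/yr.
Hydraulic residence time τ = V/Q = 2.7e+06/3.976e+06 = 0.679 yr.

0.679 yr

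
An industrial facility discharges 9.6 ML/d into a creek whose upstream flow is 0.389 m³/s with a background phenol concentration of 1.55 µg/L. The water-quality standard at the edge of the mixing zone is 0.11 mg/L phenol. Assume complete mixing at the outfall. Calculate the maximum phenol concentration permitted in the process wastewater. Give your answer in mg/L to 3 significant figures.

9.6 ML/d = 0.1111 m³/s.
1.55 µg/L = 0.00155 mg/L.
Mass balance: 0.11·0.5001 = 0.1111·Cₑ + 0.389·0.00155.
Cₑ = (0.05501 − 0.000603) / 0.1111 = 0.4897 mg/L.

0.490 mg/L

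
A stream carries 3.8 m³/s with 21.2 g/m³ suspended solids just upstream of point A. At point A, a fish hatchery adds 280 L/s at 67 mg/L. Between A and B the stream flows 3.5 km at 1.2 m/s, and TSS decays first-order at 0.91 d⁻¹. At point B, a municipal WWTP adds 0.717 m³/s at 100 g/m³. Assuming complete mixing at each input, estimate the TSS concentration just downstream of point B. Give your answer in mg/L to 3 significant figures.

35.0 mg/L

280 L/s = 0.28 m³/s.
After input A: C = (3.8·21.2 + 0.28·67) / 4.08 = 24.34 mg/L.
Over the 3.5 km reach to input B (t = 2917 s = 0.03376 d), decay gives C = 24.34·exp(−0.91·0.03376) = 23.61 mg/L.
After input B: C = (4.08·23.61 + 0.717·100) / 4.797 = 35.03 mg/L.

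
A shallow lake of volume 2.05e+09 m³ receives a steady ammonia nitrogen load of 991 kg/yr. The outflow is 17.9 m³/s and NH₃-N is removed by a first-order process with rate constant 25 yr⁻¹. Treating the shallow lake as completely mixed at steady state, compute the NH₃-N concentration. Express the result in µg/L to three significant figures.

0.0191 µg/L

Outflow Q = 17.9 m³/s × 3.156e+07 s/yr = 5.649e+08 m³/yr.
Steady-state CSTR mass balance: W = Q·C + k·V·C, so C = W/(Q + kV).
Q + kV = 5.649e+08 + 25·2.05e+09 = 5.181e+10 m³/yr.
C = 991/5.181e+10 = 1.913e-08 kg/m³ = 1.913e-05 mg/L = 0.01913 µg/L.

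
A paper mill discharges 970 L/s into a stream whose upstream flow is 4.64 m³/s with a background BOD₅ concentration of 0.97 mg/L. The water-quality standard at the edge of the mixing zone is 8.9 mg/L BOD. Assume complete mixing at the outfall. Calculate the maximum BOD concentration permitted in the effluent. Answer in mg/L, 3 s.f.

970 L/s = 0.97 m³/s.
Mass balance: 8.9·5.61 = 0.97·Cₑ + 4.64·0.97.
Cₑ = (49.93 − 4.501) / 0.97 = 46.83 mg/L.

46.8 mg/L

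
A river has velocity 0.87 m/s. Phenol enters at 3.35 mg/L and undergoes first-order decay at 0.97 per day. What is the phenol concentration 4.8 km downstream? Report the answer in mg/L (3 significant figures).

Travel time t = 4.8 km / 0.87 m/s = 4800/0.87 = 5517 s = 0.06386 d.
First-order decay: C = 3.35·exp(−0.97·0.06386) = 3.35·0.9399 = 3.149 mg/L.

3.15 mg/L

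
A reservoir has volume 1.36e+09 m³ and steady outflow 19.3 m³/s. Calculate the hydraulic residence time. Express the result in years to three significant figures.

2.23 yr

Q = 19.3 m³/s × 3.156e+07 s/yr = 6.091e+08 m³/yr.
Hydraulic residence time τ = V/Q = 1.36e+09/6.091e+08 = 2.233 yr.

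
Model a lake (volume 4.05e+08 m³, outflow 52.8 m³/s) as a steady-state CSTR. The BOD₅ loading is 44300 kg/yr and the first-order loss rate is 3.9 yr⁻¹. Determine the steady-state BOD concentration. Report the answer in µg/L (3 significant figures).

Outflow Q = 52.8 m³/s × 3.156e+07 s/yr = 1.666e+09 m³/yr.
Steady-state CSTR mass balance: W = Q·C + k·V·C, so C = W/(Q + kV).
Q + kV = 1.666e+09 + 3.9·4.05e+08 = 3.246e+09 m³/yr.
C = 44300/3.246e+09 = 1.365e-05 kg/m³ = 0.01365 mg/L = 13.65 µg/L.

13.6 µg/L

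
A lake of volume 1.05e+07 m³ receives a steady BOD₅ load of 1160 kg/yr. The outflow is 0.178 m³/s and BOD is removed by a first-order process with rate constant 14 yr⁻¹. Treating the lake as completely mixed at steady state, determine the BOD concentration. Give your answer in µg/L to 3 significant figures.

7.60 µg/L

Outflow Q = 0.178 m³/s × 3.156e+07 s/yr = 5.617e+06 m³/yr.
Steady-state CSTR mass balance: W = Q·C + k·V·C, so C = W/(Q + kV).
Q + kV = 5.617e+06 + 14·1.05e+07 = 1.526e+08 m³/yr.
C = 1160/1.526e+08 = 7.601e-06 kg/m³ = 0.007601 mg/L = 7.601 µg/L.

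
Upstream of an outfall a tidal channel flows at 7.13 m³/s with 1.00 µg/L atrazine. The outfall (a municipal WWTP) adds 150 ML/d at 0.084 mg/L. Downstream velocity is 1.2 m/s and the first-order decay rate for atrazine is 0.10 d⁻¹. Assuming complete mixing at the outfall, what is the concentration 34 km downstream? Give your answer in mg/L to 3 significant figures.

0.0167 mg/L

150 ML/d = 1.736 m³/s.
1.00 µg/L = 0.001 mg/L.
After complete mixing, C₀ = (1.736·0.084 + 7.13·0.001) / 8.866 = 0.01725 mg/L.
Travel time t = 3.4e+04 m / 1.2 m/s = 2.833e+04 s = 0.3279 d.
C = 0.01725·exp(−0.10·0.3279) = 0.01725·0.9677 = 0.0167 mg/L.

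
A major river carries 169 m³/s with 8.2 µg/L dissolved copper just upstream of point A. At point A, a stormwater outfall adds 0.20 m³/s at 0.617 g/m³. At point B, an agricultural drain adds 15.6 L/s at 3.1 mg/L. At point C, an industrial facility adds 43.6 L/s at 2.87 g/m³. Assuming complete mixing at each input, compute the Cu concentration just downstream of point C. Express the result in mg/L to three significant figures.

8.2 µg/L = 0.0082 mg/L.
After input A: C = (169·0.0082 + 0.2·0.617) / 169.2 = 0.00892 mg/L.
15.6 L/s = 0.0156 m³/s.
After input B: C = (169.2·0.00892 + 0.0156·3.1) / 169.2 = 0.009205 mg/L.
43.6 L/s = 0.0436 m³/s.
After input C: C = (169.2·0.009205 + 0.0436·2.87) / 169.3 = 0.009942 mg/L.

0.00994 mg/L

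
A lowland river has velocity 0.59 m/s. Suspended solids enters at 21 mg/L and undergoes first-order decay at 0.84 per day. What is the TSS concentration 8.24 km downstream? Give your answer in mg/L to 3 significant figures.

18.3 mg/L

Travel time t = 8.24 km / 0.59 m/s = 8240/0.59 = 1.397e+04 s = 0.1616 d.
First-order decay: C = 21·exp(−0.84·0.1616) = 21·0.873 = 18.33 mg/L.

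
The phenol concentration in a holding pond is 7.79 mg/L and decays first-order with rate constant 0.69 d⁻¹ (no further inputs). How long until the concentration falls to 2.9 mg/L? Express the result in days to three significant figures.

t = ln(C₀/C)/k = ln(7.79/2.9)/0.69 = 0.9881/0.69 = 1.432 d.

1.43 d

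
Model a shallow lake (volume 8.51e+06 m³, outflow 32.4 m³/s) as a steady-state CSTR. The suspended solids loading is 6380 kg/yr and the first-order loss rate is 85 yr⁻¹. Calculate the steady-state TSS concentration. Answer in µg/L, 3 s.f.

Outflow Q = 32.4 m³/s × 3.156e+07 s/yr = 1.022e+09 m³/yr.
Steady-state CSTR mass balance: W = Q·C + k·V·C, so C = W/(Q + kV).
Q + kV = 1.022e+09 + 85·8.51e+06 = 1.746e+09 m³/yr.
C = 6380/1.746e+09 = 3.654e-06 kg/m³ = 0.003654 mg/L = 3.654 µg/L.

3.65 µg/L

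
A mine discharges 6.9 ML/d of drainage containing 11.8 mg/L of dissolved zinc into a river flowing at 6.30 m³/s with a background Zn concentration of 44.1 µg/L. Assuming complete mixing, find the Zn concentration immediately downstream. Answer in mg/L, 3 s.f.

6.9 ML/d = 0.07986 m³/s.
44.1 µg/L = 0.0441 mg/L.
Flow-weighted mixing gives C = (0.07986·11.8 + 6.3·0.0441) / (0.07986 + 6.3) = 1.22/6.38 = 0.1913 mg/L.

0.191 mg/L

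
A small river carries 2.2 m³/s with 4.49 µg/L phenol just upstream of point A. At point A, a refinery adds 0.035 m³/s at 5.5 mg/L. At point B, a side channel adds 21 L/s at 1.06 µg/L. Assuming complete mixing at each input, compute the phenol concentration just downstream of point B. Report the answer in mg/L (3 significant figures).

4.49 µg/L = 0.00449 mg/L.
After input A: C = (2.2·0.00449 + 0.035·5.5) / 2.235 = 0.09055 mg/L.
21 L/s = 0.021 m³/s.
1.06 µg/L = 0.00106 mg/L.
After input B: C = (2.235·0.09055 + 0.021·0.00106) / 2.256 = 0.08972 mg/L.

0.0897 mg/L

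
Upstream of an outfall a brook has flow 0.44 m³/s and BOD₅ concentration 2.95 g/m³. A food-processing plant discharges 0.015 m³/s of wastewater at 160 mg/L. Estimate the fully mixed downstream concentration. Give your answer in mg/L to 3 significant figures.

By mass balance at complete mixing, C = (0.015·160 + 0.44·2.95) / (0.015 + 0.44) = 3.698/0.455 = 8.127 mg/L.

8.13 mg/L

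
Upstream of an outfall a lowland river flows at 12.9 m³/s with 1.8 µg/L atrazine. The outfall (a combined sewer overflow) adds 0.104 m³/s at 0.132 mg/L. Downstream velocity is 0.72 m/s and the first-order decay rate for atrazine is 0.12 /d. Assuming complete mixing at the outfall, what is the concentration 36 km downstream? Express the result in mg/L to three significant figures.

0.00265 mg/L

1.8 µg/L = 0.0018 mg/L.
After complete mixing, C₀ = (0.104·0.132 + 12.9·0.0018) / 13 = 0.002841 mg/L.
Travel time t = 3.6e+04 m / 0.72 m/s = 5e+04 s = 0.5787 d.
C = 0.002841·exp(−0.12·0.5787) = 0.002841·0.9329 = 0.002651 mg/L.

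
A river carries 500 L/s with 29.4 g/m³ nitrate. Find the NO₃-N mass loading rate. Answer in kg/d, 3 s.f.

1270 kg/d

500 L/s = 0.5 m³/s.
Mass flux = Q·C = 0.5 m³/s × 29.4 g/m³ = 14.7 g/s.
= 14.7 g/s × 86.4 = 1270 kg/d.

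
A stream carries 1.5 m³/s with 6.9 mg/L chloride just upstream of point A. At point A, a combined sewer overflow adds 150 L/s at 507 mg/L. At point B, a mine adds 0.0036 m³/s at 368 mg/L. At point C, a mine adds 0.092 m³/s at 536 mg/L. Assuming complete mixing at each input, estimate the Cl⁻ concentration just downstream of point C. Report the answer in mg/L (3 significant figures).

150 L/s = 0.15 m³/s.
After input A: C = (1.5·6.9 + 0.15·507) / 1.65 = 52.36 mg/L.
After input B: C = (1.65·52.36 + 0.0036·368) / 1.654 = 53.05 mg/L.
After input C: C = (1.654·53.05 + 0.092·536) / 1.746 = 78.5 mg/L.

78.5 mg/L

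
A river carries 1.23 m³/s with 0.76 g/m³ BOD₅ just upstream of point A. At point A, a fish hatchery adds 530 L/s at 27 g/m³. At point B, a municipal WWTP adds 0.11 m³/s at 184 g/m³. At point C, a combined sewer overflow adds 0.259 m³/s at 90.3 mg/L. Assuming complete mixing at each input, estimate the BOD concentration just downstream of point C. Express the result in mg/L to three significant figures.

530 L/s = 0.53 m³/s.
After input A: C = (1.23·0.76 + 0.53·27) / 1.76 = 8.662 mg/L.
After input B: C = (1.76·8.662 + 0.11·184) / 1.87 = 18.98 mg/L.
After input C: C = (1.87·18.98 + 0.259·90.3) / 2.129 = 27.65 mg/L.

27.7 mg/L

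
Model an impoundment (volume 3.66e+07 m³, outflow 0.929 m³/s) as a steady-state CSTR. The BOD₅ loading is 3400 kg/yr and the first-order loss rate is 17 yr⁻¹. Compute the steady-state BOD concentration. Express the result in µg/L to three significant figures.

5.22 µg/L

Outflow Q = 0.929 m³/s × 3.156e+07 s/yr = 2.932e+07 m³/yr.
Steady-state CSTR mass balance: W = Q·C + k·V·C, so C = W/(Q + kV).
Q + kV = 2.932e+07 + 17·3.66e+07 = 6.515e+08 m³/yr.
C = 3400/6.515e+08 = 5.219e-06 kg/m³ = 0.005219 mg/L = 5.219 µg/L.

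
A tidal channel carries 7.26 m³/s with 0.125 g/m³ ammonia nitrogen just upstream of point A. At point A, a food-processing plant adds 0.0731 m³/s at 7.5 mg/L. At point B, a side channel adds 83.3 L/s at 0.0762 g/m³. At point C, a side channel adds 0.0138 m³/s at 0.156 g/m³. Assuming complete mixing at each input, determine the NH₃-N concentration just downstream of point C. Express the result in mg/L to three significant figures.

0.197 mg/L

After input A: C = (7.26·0.125 + 0.0731·7.5) / 7.333 = 0.1985 mg/L.
83.3 L/s = 0.0833 m³/s.
After input B: C = (7.333·0.1985 + 0.0833·0.0762) / 7.416 = 0.1971 mg/L.
After input C: C = (7.416·0.1971 + 0.0138·0.156) / 7.43 = 0.1971 mg/L.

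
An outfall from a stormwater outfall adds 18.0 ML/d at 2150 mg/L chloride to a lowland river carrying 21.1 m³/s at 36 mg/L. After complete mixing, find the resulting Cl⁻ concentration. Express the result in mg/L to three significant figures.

18.0 ML/d = 0.2083 m³/s.
By mass balance at complete mixing, C = (0.2083·2150 + 21.1·36) / (0.2083 + 21.1) = 1208/21.31 = 56.67 mg/L.

56.7 mg/L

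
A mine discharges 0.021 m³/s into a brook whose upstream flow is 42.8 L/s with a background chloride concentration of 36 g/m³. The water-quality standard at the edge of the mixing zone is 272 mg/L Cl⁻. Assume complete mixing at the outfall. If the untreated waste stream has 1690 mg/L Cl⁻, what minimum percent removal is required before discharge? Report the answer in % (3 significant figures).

42.8 L/s = 0.0428 m³/s.
Mass balance: 272·0.0638 = 0.021·Cₑ + 0.0428·36.
Cₑ = (17.35 − 1.541) / 0.021 = 753 mg/L.
Required removal = 1 − 753/1690 = 55.44 %.

55.4 %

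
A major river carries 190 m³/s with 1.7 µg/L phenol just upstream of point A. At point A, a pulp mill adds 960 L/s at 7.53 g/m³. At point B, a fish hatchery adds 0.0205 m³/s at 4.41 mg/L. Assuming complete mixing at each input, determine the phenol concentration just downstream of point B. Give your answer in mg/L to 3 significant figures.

1.7 µg/L = 0.0017 mg/L.
960 L/s = 0.96 m³/s.
After input A: C = (190·0.0017 + 0.96·7.53) / 191 = 0.03955 mg/L.
After input B: C = (191·0.03955 + 0.0205·4.41) / 191 = 0.04002 mg/L.

0.0400 mg/L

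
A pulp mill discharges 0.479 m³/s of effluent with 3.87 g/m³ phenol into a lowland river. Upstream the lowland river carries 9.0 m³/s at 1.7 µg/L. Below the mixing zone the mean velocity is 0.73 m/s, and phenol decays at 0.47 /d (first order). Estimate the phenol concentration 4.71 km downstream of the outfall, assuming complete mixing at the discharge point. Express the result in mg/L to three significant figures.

0.190 mg/L

1.7 µg/L = 0.0017 mg/L.
After complete mixing, C₀ = (0.479·3.87 + 9·0.0017) / 9.479 = 0.1972 mg/L.
Travel time t = 4710 m / 0.73 m/s = 6452 s = 0.07468 d.
C = 0.1972·exp(−0.47·0.07468) = 0.1972·0.9655 = 0.1904 mg/L.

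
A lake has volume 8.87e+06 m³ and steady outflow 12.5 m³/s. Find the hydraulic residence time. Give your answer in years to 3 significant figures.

Q = 12.5 m³/s × 3.156e+07 s/yr = 3.945e+08 m³/yr.
Hydraulic residence time τ = V/Q = 8.87e+06/3.945e+08 = 0.02249 yr.

0.0225 yr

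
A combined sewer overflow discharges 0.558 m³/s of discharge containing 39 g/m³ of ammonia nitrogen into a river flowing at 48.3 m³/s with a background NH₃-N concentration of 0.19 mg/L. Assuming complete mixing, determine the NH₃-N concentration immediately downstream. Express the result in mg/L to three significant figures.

Conservation of mass across the mixing zone: C = (0.558·39 + 48.3·0.19) / (0.558 + 48.3) = 30.94/48.86 = 0.6332 mg/L.

0.633 mg/L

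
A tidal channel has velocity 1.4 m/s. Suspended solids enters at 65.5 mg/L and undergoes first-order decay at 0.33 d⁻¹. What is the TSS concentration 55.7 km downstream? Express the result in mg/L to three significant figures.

Travel time t = 55.7 km / 1.4 m/s = 5.57e+04/1.4 = 3.979e+04 s = 0.4605 d.
First-order decay: C = 65.5·exp(−0.33·0.4605) = 65.5·0.859 = 56.27 mg/L.

56.3 mg/L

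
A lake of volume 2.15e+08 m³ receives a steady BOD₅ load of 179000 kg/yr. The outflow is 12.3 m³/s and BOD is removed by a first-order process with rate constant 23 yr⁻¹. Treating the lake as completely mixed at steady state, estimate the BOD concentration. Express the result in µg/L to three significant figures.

33.6 µg/L

Outflow Q = 12.3 m³/s × 3.156e+07 s/yr = 3.882e+08 m³/yr.
Steady-state CSTR mass balance: W = Q·C + k·V·C, so C = W/(Q + kV).
Q + kV = 3.882e+08 + 23·2.15e+08 = 5.333e+09 m³/yr.
C = 179000/5.333e+09 = 3.356e-05 kg/m³ = 0.03356 mg/L = 33.56 µg/L.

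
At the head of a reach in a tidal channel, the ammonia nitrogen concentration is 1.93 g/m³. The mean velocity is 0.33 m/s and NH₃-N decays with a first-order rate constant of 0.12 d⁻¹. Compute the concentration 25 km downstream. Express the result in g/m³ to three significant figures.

1.74 g/m³

Travel time t = 25 km / 0.33 m/s = 2.5e+04/0.33 = 7.576e+04 s = 0.8768 d.
First-order decay: C = 1.93·exp(−0.12·0.8768) = 1.93·0.9001 = 1.737 g/m³.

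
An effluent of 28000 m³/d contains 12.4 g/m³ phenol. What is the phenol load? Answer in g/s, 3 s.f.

28000 m³/d = 0.3241 m³/s.
Mass flux = Q·C = 0.3241 m³/s × 12.4 g/m³ = 4.019 g/s.

4.02 g/s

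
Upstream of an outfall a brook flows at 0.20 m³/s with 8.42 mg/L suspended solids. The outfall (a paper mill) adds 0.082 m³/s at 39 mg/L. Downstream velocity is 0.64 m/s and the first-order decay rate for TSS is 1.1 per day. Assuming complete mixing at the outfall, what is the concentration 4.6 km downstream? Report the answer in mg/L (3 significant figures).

After complete mixing, C₀ = (0.082·39 + 0.2·8.42) / 0.282 = 17.31 mg/L.
Travel time t = 4600 m / 0.64 m/s = 7188 s = 0.08319 d.
C = 17.31·exp(−1.1·0.08319) = 17.31·0.9126 = 15.8 mg/L.

15.8 mg/L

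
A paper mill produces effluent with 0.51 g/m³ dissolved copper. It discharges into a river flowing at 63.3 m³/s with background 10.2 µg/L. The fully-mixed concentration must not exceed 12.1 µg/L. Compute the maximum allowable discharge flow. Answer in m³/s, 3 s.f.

10.2 µg/L = 0.0102 mg/L.
12.1 µg/L = 0.0121 mg/L.
Mass balance at complete mixing: C_std·(Q_w + Q_r) = Q_w·C_e + Q_r·C_b.
Rearranging, Q_w = Q_r·(C_std − C_b)/(C_e − C_std) = 63.3·(0.0121 − 0.0102) / (0.51 − 0.0121) = 0.2416 m³/s.

0.242 m³/s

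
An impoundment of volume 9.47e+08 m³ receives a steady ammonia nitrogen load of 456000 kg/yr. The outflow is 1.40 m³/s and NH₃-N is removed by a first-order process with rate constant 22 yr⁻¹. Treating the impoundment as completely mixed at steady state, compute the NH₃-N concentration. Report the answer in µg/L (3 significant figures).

21.8 µg/L

Outflow Q = 1.40 m³/s × 3.156e+07 s/yr = 4.418e+07 m³/yr.
Steady-state CSTR mass balance: W = Q·C + k·V·C, so C = W/(Q + kV).
Q + kV = 4.418e+07 + 22·9.47e+08 = 2.088e+10 m³/yr.
C = 456000/2.088e+10 = 2.184e-05 kg/m³ = 0.02184 mg/L = 21.84 µg/L.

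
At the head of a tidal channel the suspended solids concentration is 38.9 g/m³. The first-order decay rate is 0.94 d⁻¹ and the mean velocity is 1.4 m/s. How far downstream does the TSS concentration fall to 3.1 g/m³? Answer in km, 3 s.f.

326 km

From C = C₀·e^(−kt), t = ln(C₀/C)/k = ln(38.9/3.1)/0.94 = 2.53/0.94 = 2.691 d.
Distance = v·t = 1.4 m/s × 2.325e+05 s = 3.255e+05 m = 325.5 km.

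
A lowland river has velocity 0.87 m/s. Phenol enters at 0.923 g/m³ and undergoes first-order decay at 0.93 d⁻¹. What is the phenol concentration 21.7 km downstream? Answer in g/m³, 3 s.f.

0.706 g/m³

Travel time t = 21.7 km / 0.87 m/s = 2.17e+04/0.87 = 2.494e+04 s = 0.2887 d.
First-order decay: C = 0.923·exp(−0.93·0.2887) = 0.923·0.7645 = 0.7057 g/m³.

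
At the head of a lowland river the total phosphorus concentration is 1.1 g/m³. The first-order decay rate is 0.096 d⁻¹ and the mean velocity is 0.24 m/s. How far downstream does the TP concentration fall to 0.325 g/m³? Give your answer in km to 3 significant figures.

From C = C₀·e^(−kt), t = ln(C₀/C)/k = ln(1.1/0.325)/0.096 = 1.219/0.096 = 12.7 d.
Distance = v·t = 0.24 m/s × 1.097e+06 s = 2.634e+05 m = 263.4 km.

263 km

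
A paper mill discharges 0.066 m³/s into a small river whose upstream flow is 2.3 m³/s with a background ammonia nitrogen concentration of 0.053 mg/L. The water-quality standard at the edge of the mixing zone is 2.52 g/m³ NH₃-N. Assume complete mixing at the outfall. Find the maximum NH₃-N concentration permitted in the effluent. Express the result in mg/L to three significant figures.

88.5 mg/L

Mass balance: 2.52·2.366 = 0.066·Cₑ + 2.3·0.053.
Cₑ = (5.962 − 0.1219) / 0.066 = 88.49 mg/L.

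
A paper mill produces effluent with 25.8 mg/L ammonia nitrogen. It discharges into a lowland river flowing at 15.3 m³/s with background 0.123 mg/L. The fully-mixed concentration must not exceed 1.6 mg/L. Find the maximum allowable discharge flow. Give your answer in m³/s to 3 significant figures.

Mass balance at complete mixing: C_std·(Q_w + Q_r) = Q_w·C_e + Q_r·C_b.
Rearranging, Q_w = Q_r·(C_std − C_b)/(C_e − C_std) = 15.3·(1.6 − 0.123) / (25.8 − 1.6) = 0.9338 m³/s.

0.934 m³/s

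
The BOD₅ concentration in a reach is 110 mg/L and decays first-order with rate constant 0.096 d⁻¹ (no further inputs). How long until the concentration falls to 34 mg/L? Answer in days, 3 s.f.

t = ln(C₀/C)/k = ln(110/34)/0.096 = 1.174/0.096 = 12.23 d.

12.2 d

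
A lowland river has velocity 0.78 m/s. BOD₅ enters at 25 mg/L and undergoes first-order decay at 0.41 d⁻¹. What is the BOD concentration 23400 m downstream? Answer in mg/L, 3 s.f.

21.7 mg/L

Travel time t = 23400 m / 0.78 m/s = 2.34e+04/0.78 = 3e+04 s = 0.3472 d.
First-order decay: C = 25·exp(−0.41·0.3472) = 25·0.8673 = 21.68 mg/L.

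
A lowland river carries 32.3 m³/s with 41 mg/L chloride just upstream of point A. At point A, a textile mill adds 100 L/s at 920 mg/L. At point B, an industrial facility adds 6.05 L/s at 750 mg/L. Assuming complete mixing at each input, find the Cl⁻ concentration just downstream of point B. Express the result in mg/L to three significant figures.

43.8 mg/L

100 L/s = 0.1 m³/s.
After input A: C = (32.3·41 + 0.1·920) / 32.4 = 43.71 mg/L.
6.05 L/s = 0.00605 m³/s.
After input B: C = (32.4·43.71 + 0.00605·750) / 32.41 = 43.84 mg/L.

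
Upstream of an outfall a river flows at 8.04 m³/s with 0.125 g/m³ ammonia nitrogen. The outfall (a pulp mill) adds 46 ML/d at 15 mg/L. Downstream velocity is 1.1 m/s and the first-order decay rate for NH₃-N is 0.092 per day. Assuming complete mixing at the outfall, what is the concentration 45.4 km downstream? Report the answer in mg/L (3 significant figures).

46 ML/d = 0.5324 m³/s.
After complete mixing, C₀ = (0.5324·15 + 8.04·0.125) / 8.572 = 1.049 mg/L.
Travel time t = 4.54e+04 m / 1.1 m/s = 4.127e+04 s = 0.4777 d.
C = 1.049·exp(−0.092·0.4777) = 1.049·0.957 = 1.004 mg/L.

1.00 mg/L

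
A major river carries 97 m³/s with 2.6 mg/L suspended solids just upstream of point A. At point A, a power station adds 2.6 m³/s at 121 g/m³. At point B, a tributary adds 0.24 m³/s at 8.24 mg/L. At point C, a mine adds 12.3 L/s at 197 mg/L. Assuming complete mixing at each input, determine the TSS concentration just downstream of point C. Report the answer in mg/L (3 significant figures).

5.72 mg/L

After input A: C = (97·2.6 + 2.6·121) / 99.6 = 5.691 mg/L.
After input B: C = (99.6·5.691 + 0.24·8.24) / 99.84 = 5.697 mg/L.
12.3 L/s = 0.0123 m³/s.
After input C: C = (99.84·5.697 + 0.0123·197) / 99.85 = 5.72 mg/L.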